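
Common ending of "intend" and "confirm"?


Word 1: "intend"
Word 2: "confirm"
Comparing from end:
  Pos -1: 'd' != 'm' (stop)
LCS = "" (length 0)


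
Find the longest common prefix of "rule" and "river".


Word 1: "rule"
Word 2: "river"
Comparing from start:
  Pos 0: 'r' == 'r'
  Pos 1: 'u' != 'i' (stop)
LCP = "r" (length 1)


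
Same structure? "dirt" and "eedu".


Pattern of "dirt": [0, 1, 2, 3]
Pattern of "eedu": [0, 0, 1, 2]
Patterns do not match
Same pattern = No


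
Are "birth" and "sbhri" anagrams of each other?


Word 1: "birth" → sorted: bhirt
Word 2: "sbhri" → sorted: bhirs
Same letters? bhirt != bhirs
Anagram = No


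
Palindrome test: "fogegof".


Word: "fogegof"
Reversed: "fogegof"
Forward == Backward? fogegof == fogegof
Palindrome = Yes


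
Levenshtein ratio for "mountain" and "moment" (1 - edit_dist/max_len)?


Word 1: "mountain" (length 8)
Word 2: "moment" (length 6)
One optimal edit sequence:
  1. keep 'm'
  2. keep 'o'
  3. insert 'm'  (+1)
  4. substitute 'u' -> 'e'  (+1)
  5. keep 'n'
  6. keep 't'
  7. delete 'a'  (+1)
  8. delete 'i'  (+1)
  9. delete 'n'  (+1)
Edit distance = 5
Max length = max(8, 6) = 8
Similarity = 1 - 5/8
= 0.3750


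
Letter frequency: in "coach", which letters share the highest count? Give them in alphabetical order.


Word: "coach"
Letter counts:
  'a': 1
  'c': 2
  'h': 1
  'o': 1
Maximum count = 2
Most frequent = 'c' (2 times each)


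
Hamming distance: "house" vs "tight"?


Comparing character by character (same length = 5):
  Pos 0: 'h' vs 't' !=
  Pos 1: 'o' vs 'i' !=
  Pos 2: 'u' vs 'g' !=
  Pos 3: 's' vs 'h' !=
  Pos 4: 'e' vs 't' !=
Hamming distance = 5


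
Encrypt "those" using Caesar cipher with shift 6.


Word: "those"
Shift: 6
Each letter → (letter + shift) mod 26:
  't' (19) + 6 = 25 → 'z'
  'h' (7) + 6 = 13 → 'n'
  'o' (14) + 6 = 20 → 'u'
  's' (18) + 6 = 24 → 'y'
  'e' (4) + 6 = 10 → 'k'
Result = "znuyk"


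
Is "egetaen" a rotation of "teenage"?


Word: "teenage", Candidate: "egetaen"
Method: check if candidate is substring of word+word
"teenageteenage" contains "egetaen"? No
Is rotation = No


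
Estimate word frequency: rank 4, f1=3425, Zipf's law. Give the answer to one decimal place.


Zipf's law: f(r) = f(1) / r
f(1) = 3425
f(4) = 3425 / 4
= 856.3 occurrences


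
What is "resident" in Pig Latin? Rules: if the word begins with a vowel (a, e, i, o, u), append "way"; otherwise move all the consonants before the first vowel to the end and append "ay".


Word: "resident"
Starts with consonant(s) → move to end, add 'ay'
Consonant cluster: "r"
Pig Latin = "esidentray"


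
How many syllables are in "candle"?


Word: "candle"
Syllable breakdown: can · dle
Counting: 2 parts
= 2 syllables


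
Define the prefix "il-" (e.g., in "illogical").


Prefix: il-
Example: illogical (il- + logical)
Meaning = not


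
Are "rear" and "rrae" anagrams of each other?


Word 1: "rear" → sorted: aerr
Word 2: "rrae" → sorted: aerr
Same letters? aerr == aerr
Anagram = Yes


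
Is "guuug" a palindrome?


Word: "guuug"
Reversed: "guuug"
Forward == Backward? guuug == guuug
Palindrome = Yes


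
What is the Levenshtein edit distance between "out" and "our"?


Word 1: "out" (length 3)
Word 2: "our" (length 3)
One optimal edit sequence (insert/delete/substitute each cost 1):
  1. keep 'o'
  2. keep 'u'
  3. substitute 't' -> 'r'  (+1)
Total edit operations: 1
Edit distance = 1


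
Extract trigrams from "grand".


Word: "grand" (length 5)
Number of trigrams = 5 - 3 + 1 = 3
  Position 0: "gra"
  Position 1: "ran"
  Position 2: "and"
Trigrams = "gra", "ran", "and"


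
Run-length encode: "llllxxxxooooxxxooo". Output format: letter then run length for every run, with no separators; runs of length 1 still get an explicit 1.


String: "llllxxxxooooxxxooo"
Scanning for consecutive runs:
  'l' x 4
  'x' x 4
  'o' x 4
  'x' x 3
  'o' x 3
RLE = "l4x4o4x3o3"


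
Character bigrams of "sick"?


Word: "sick" (length 4)
Number of bigrams = 4 - 2 + 1 = 3
  Position 0: "si"
  Position 1: "ic"
  Position 2: "ck"
Bigrams = "si", "ic", "ck"


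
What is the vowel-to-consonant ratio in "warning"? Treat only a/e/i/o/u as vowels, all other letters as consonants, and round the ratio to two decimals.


Word: "warning"
Vowels (a,e,i,o,u): 2
Consonants: 5
Ratio = 2/5
= 0.40


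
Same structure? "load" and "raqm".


Pattern of "load": [0, 1, 2, 3]
Pattern of "raqm": [0, 1, 2, 3]
Patterns match
Same pattern = Yes


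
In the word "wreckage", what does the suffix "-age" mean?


Suffix: -age
Example: wreckage (wreck + -age)
Meaning = result / collection


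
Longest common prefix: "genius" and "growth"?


Word 1: "genius"
Word 2: "growth"
Comparing from start:
  Pos 0: 'g' == 'g'
  Pos 1: 'e' != 'r' (stop)
LCP = "g" (length 1)


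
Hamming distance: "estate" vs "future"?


Comparing character by character (same length = 6):
  Pos 0: 'e' vs 'f' !=
  Pos 1: 's' vs 'u' !=
  Pos 2: 't' vs 't' =
  Pos 3: 'a' vs 'u' !=
  Pos 4: 't' vs 'r' !=
  Pos 5: 'e' vs 'e' =
Hamming distance = 4


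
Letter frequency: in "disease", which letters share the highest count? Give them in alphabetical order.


Word: "disease"
Letter counts:
  'a': 1
  'd': 1
  'e': 2
  'i': 1
  's': 2
Maximum count = 2
Most frequent = 'e', 's' (2 times each)


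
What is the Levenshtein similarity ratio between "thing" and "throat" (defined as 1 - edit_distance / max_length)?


Word 1: "thing" (length 5)
Word 2: "throat" (length 6)
One optimal edit sequence:
  1. keep 't'
  2. keep 'h'
  3. insert 'r'  (+1)
  4. substitute 'i' -> 'o'  (+1)
  5. substitute 'n' -> 'a'  (+1)
  6. substitute 'g' -> 't'  (+1)
Edit distance = 4
Max length = max(5, 6) = 6
Similarity = 1 - 4/6
= 0.3333


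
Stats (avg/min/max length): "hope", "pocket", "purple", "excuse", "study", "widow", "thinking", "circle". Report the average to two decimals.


Lengths: "hope"=4, "pocket"=6, "purple"=6, "excuse"=6, "study"=5, "widow"=5, "thinking"=8, "circle"=6
Sum = 46, Count = 8
Average = 46/8 = 5.75
= avg=5.75, min=4, max=8


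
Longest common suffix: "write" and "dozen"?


Word 1: "write"
Word 2: "dozen"
Comparing from end:
  Pos -1: 'e' != 'n' (stop)
LCS = "" (length 0)


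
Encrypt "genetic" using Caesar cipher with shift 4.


Word: "genetic"
Shift: 4
Each letter → (letter + shift) mod 26:
  'g' (6) + 4 = 10 → 'k'
  'e' (4) + 4 = 8 → 'i'
  'n' (13) + 4 = 17 → 'r'
  'e' (4) + 4 = 8 → 'i'
  't' (19) + 4 = 23 → 'x'
  'i' (8) + 4 = 12 → 'm'
  'c' (2) + 4 = 6 → 'g'
Result = "kirixmg"


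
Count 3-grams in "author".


Word: "author" (length 6)
Number of 3-grams = length - 3 + 1 = 6 - 3 + 1
= 4


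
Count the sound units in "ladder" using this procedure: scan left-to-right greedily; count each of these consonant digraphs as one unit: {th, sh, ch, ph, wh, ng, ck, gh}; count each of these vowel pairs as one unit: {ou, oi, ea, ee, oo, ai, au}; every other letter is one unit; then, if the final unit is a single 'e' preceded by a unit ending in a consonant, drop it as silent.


Word: "ladder" (6 letters)
Left-to-right scan:
  (1) 'l' (letter)
  (2) 'a' (letter)
  (3) 'd' (letter)
  (4) 'd' (letter)
  (5) 'e' (letter)
  (6) 'r' (letter)
Units from scan: 6
Sound units = 6 units


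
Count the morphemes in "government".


Word: "government"
Morphemes: govern / -ment
Each morpheme carries meaning
= 2 morphemes


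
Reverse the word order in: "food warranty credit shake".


Original: "food warranty credit shake"
Words (1..n): food | warranty | credit | shake
Reversed (n..1): shake | credit | warranty | food
Result = "shake credit warranty food"


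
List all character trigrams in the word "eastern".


Word: "eastern" (length 7)
Number of trigrams = 7 - 3 + 1 = 5
  Position 0: "eas"
  Position 1: "ast"
  Position 2: "ste"
  Position 3: "ter"
  Position 4: "ern"
Trigrams = "eas", "ast", "ste", "ter", "ern"


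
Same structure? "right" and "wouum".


Pattern of "right": [0, 1, 2, 3, 4]
Pattern of "wouum": [0, 1, 2, 2, 3]
Patterns do not match
Same pattern = No


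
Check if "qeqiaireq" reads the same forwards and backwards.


Word: "qeqiaireq"
Reversed: "qeriaiqeq"
Forward == Backward? qeqiaireq != qeriaiqeq
Palindrome = No


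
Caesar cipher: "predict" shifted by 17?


Word: "predict"
Shift: 17
Each letter → (letter + shift) mod 26:
  'p' (15) + 17 = 6 → 'g'
  'r' (17) + 17 = 8 → 'i'
  'e' (4) + 17 = 21 → 'v'
  'd' (3) + 17 = 20 → 'u'
  'i' (8) + 17 = 25 → 'z'
  'c' (2) + 17 = 19 → 't'
  't' (19) + 17 = 10 → 'k'
Result = "givuztk"


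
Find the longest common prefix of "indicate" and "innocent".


Word 1: "indicate"
Word 2: "innocent"
Comparing from start:
  Pos 0: 'i' == 'i'
  Pos 1: 'n' == 'n'
  Pos 2: 'd' != 'n' (stop)
LCP = "in" (length 2)


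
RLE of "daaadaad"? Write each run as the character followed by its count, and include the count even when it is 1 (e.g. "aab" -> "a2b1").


String: "daaadaad"
Scanning for consecutive runs:
  'd' x 1
  'a' x 3
  'd' x 1
  'a' x 2
  'd' x 1
RLE = "d1a3d1a2d1"


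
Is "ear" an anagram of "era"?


Word 1: "era" → sorted: aer
Word 2: "ear" → sorted: aer
Same letters? aer == aer
Anagram = Yes


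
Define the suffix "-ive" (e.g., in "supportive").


Suffix: -ive
Example: supportive (support + -ive)
Meaning = tending to


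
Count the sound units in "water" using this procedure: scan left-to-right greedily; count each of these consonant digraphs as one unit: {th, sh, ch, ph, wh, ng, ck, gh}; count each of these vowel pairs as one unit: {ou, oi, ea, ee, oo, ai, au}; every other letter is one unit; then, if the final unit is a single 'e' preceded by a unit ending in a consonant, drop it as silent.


Word: "water" (5 letters)
Left-to-right scan:
  1. 'w' (letter)
  2. 'a' (letter)
  3. 't' (letter)
  4. 'e' (letter)
  5. 'r' (letter)
Units from scan: 5
Sound units = 5 units


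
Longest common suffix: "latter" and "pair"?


Word 1: "latter"
Word 2: "pair"
Comparing from end:
  Pos -1: 'r' == 'r'
  Pos -2: 'e' != 'i' (stop)
LCS = "r" (length 1)


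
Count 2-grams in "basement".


Word: "basement" (length 8)
Number of 2-grams = length - 2 + 1 = 8 - 2 + 1
= 7


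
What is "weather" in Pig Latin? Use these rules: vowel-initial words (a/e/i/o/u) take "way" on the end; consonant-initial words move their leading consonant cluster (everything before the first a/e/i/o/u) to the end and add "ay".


Word: "weather"
Starts with consonant(s) → move to end, add 'ay'
Consonant cluster: "w"
Pig Latin = "eatherway"


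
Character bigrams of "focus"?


Word: "focus" (length 5)
Number of bigrams = 5 - 2 + 1 = 4
  Position 0: "fo"
  Position 1: "oc"
  Position 2: "cu"
  Position 3: "us"
Bigrams = "fo", "oc", "cu", "us"


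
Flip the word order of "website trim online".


Original: "website trim online"
Words (1..n): website | trim | online
Reversed (n..1): online | trim | website
Result = "online trim website"


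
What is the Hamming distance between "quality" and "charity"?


Comparing character by character (same length = 7):
  Pos 0: 'q' vs 'c' !=
  Pos 1: 'u' vs 'h' !=
  Pos 2: 'a' vs 'a' =
  Pos 3: 'l' vs 'r' !=
  Pos 4: 'i' vs 'i' =
  Pos 5: 't' vs 't' =
  Pos 6: 'y' vs 'y' =
Hamming distance = 3


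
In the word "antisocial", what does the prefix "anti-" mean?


Prefix: anti-
As in: antisocial -> anti- + social
Meaning = against


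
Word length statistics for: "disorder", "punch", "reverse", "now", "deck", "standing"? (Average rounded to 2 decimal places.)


Lengths: "disorder"=8, "punch"=5, "reverse"=7, "now"=3, "deck"=4, "standing"=8
Sum = 35, Count = 6
Average = 35/6 = 5.83
= avg=5.83, min=3, max=8


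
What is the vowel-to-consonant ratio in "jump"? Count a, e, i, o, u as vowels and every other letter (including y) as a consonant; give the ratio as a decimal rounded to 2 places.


Word: "jump"
Vowels (a,e,i,o,u): 1
Consonants: 3
Ratio = 1/3
= 0.33


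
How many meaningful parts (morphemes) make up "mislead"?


Word: "mislead"
Morphemes: mis- / lead
Each morpheme carries meaning
= 2 morphemes


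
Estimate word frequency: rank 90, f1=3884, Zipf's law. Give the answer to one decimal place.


Zipf's law: f(r) = f(1) / r
f(1) = 3884
f(90) = 3884 / 90
= 43.2 occurrences


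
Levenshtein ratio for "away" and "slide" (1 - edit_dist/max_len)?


Word 1: "away" (length 4)
Word 2: "slide" (length 5)
One optimal edit sequence:
  1. insert 's'  (+1)
  2. substitute 'a' -> 'l'  (+1)
  3. substitute 'w' -> 'i'  (+1)
  4. substitute 'a' -> 'd'  (+1)
  5. substitute 'y' -> 'e'  (+1)
Edit distance = 5
Max length = max(4, 5) = 5
Similarity = 1 - 5/5
= 0.0000


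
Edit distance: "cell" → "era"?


Word 1: "cell" (length 4)
Word 2: "era" (length 3)
One optimal edit sequence (insert/delete/substitute each cost 1):
  1. delete 'c'  (+1)
  2. keep 'e'
  3. substitute 'l' -> 'r'  (+1)
  4. substitute 'l' -> 'a'  (+1)
Total edit operations: 3
Edit distance = 3


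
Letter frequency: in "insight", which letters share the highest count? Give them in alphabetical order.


Word: "insight"
Letter counts:
  'g': 1
  'h': 1
  'i': 2
  'n': 1
  's': 1
  't': 1
Maximum count = 2
Most frequent = 'i' (2 times each)


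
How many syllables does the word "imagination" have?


Word: "imagination"
Syllable breakdown: i · mag · i · na · tion
Counting: 5 parts
= 5 syllables


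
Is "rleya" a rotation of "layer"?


Word: "layer", Candidate: "rleya"
Method: check if candidate is substring of word+word
"layerlayer" contains "rleya"? No
Is rotation = No


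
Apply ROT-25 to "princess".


Word: "princess"
Shift: 25
Each letter → (letter + shift) mod 26:
  'p' (15) + 25 = 14 → 'o'
  'r' (17) + 25 = 16 → 'q'
  'i' (8) + 25 = 7 → 'h'
  'n' (13) + 25 = 12 → 'm'
  'c' (2) + 25 = 1 → 'b'
  'e' (4) + 25 = 3 → 'd'
  's' (18) + 25 = 17 → 'r'
  's' (18) + 25 = 17 → 'r'
Result = "oqhmbdrr"


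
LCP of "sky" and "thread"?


Word 1: "sky"
Word 2: "thread"
Comparing from start:
  Pos 0: 's' != 't' (stop)
LCP = "" (length 0)


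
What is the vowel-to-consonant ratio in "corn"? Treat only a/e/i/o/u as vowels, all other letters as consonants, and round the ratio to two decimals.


Word: "corn"
Vowels (a,e,i,o,u): 1
Consonants: 3
Ratio = 1/3
= 0.33


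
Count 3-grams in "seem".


Word: "seem" (length 4)
Number of 3-grams = length - 3 + 1 = 4 - 3 + 1
= 2


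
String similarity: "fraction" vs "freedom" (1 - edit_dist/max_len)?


Word 1: "fraction" (length 8)
Word 2: "freedom" (length 7)
One optimal edit sequence:
  1. keep 'f'
  2. keep 'r'
  3. delete 'a'  (+1)
  4. substitute 'c' -> 'e'  (+1)
  5. substitute 't' -> 'e'  (+1)
  6. substitute 'i' -> 'd'  (+1)
  7. keep 'o'
  8. substitute 'n' -> 'm'  (+1)
Edit distance = 5
Max length = max(8, 7) = 8
Similarity = 1 - 5/8
= 0.3750


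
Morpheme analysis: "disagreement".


Word: "disagreement"
Morphemes: dis- | agree | -ment
Each morpheme carries meaning
= 3 morphemes


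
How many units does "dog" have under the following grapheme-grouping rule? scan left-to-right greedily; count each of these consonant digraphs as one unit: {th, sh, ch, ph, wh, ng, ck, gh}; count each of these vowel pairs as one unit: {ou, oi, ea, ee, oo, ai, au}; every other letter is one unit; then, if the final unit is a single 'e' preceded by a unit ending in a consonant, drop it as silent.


Word: "dog" (3 letters)
Left-to-right scan:
  1. 'd' (letter)
  2. 'o' (letter)
  3. 'g' (letter)
Units from scan: 3
Sound units = 3 units


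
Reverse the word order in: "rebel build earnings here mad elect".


Original: "rebel build earnings here mad elect"
Words (1..n): rebel | build | earnings | here | mad | elect
Reversed (n..1): elect | mad | here | earnings | build | rebel
Result = "elect mad here earnings build rebel"


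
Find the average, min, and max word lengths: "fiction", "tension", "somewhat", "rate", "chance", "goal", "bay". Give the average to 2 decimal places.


Lengths: "fiction"=7, "tension"=7, "somewhat"=8, "rate"=4, "chance"=6, "goal"=4, "bay"=3
Sum = 39, Count = 7
Average = 39/7 = 5.57
= avg=5.57, min=3, max=8


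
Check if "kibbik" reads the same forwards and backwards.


Word: "kibbik"
Reversed: "kibbik"
Forward == Backward? kibbik == kibbik
Palindrome = Yes


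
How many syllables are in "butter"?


Word: "butter"
Syllable breakdown: but | ter
Counting: 2 parts
= 2 syllables


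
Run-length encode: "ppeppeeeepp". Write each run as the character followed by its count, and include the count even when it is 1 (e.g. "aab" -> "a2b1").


String: "ppeppeeeepp"
Scanning for consecutive runs:
  'p' x 2
  'e' x 1
  'p' x 2
  'e' x 4
  'p' x 2
RLE = "p2e1p2e4p2"


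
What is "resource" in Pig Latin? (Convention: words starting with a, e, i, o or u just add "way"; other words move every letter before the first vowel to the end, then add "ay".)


Word: "resource"
Starts with consonant(s) → move to end, add 'ay'
Consonant cluster: "r"
Pig Latin = "esourceray"


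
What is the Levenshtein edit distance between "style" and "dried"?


Word 1: "style" (length 5)
Word 2: "dried" (length 5)
One optimal edit sequence (insert/delete/substitute each cost 1):
  1. substitute 's' -> 'd'  (+1)
  2. substitute 't' -> 'r'  (+1)
  3. substitute 'y' -> 'i'  (+1)
  4. substitute 'l' -> 'e'  (+1)
  5. substitute 'e' -> 'd'  (+1)
Total edit operations: 5
Edit distance = 5


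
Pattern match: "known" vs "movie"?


Pattern of "known": [0, 1, 2, 3, 1]
Pattern of "movie": [0, 1, 2, 3, 4]
Patterns do not match
Same pattern = No


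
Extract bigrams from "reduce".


Word: "reduce" (length 6)
Number of bigrams = 6 - 2 + 1 = 5
  Position 0: "re"
  Position 1: "ed"
  Position 2: "du"
  Position 3: "uc"
  Position 4: "ce"
Bigrams = "re", "ed", "du", "uc", "ce"


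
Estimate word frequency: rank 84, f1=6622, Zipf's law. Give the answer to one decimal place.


Zipf's law: f(r) = f(1) / r
f(1) = 6622
f(84) = 6622 / 84
= 78.8 occurrences


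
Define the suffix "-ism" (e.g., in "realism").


Suffix: -ism
Example: realism (real + -ism)
Meaning = belief / practice


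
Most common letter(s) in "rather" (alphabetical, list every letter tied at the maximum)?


Word: "rather"
Letter counts:
  'a': 1
  'e': 1
  'h': 1
  'r': 2
  't': 1
Maximum count = 2
Most frequent = 'r' (2 times each)


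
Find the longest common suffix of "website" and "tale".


Word 1: "website"
Word 2: "tale"
Comparing from end:
  Pos -1: 'e' == 'e'
  Pos -2: 't' != 'l' (stop)
LCS = "e" (length 1)


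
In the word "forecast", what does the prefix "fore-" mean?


Prefix: fore-
As in: forecast -> fore- + cast
Meaning = before


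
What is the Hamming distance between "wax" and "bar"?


Comparing character by character (same length = 3):
  Pos 0: 'w' vs 'b' !=
  Pos 1: 'a' vs 'a' =
  Pos 2: 'x' vs 'r' !=
Hamming distance = 2


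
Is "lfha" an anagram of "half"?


Word 1: "half" → sorted: afhl
Word 2: "lfha" → sorted: afhl
Same letters? afhl == afhl
Anagram = Yes


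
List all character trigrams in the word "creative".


Word: "creative" (length 8)
Number of trigrams = 8 - 3 + 1 = 6
  Position 0: "cre"
  Position 1: "rea"
  Position 2: "eat"
  Position 3: "ati"
  Position 4: "tiv"
  Position 5: "ive"
Trigrams = "cre", "rea", "eat", "ati", "tiv", "ive"


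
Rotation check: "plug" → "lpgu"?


Word: "plug", Candidate: "lpgu"
Method: check if candidate is substring of word+word
"plugplug" contains "lpgu"? No
Is rotation = No


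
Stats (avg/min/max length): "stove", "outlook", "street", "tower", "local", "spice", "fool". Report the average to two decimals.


Lengths: "stove"=5, "outlook"=7, "street"=6, "tower"=5, "local"=5, "spice"=5, "fool"=4
Sum = 37, Count = 7
Average = 37/7 = 5.29
= avg=5.29, min=4, max=7


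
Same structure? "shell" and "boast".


Pattern of "shell": [0, 1, 2, 3, 3]
Pattern of "boast": [0, 1, 2, 3, 4]
Patterns do not match
Same pattern = No


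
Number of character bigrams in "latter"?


Word: "latter" (length 6)
Number of 2-grams = length - 2 + 1 = 6 - 2 + 1
= 5


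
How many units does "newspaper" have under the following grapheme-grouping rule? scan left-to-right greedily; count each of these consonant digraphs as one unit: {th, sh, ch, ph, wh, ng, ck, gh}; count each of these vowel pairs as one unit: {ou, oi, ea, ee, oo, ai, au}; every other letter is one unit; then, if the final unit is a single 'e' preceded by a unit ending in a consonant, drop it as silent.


Word: "newspaper" (9 letters)
Left-to-right scan:
  [1] 'n' (letter)
  [2] 'e' (letter)
  [3] 'w' (letter)
  [4] 's' (letter)
  [5] 'p' (letter)
  [6] 'a' (letter)
  [7] 'p' (letter)
  [8] 'e' (letter)
  [9] 'r' (letter)
Units from scan: 9
Sound units = 9 units


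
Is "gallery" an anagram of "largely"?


Word 1: "largely" → sorted: aegllry
Word 2: "gallery" → sorted: aegllry
Same letters? aegllry == aegllry
Anagram = Yes


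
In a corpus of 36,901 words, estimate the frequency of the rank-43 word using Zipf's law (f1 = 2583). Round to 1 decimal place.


Zipf's law: f(r) = f(1) / r
f(1) = 2583
f(43) = 2583 / 43
= 60.1 occurrences


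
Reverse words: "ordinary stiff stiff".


Original: "ordinary stiff stiff"
Words (1..n): ordinary | stiff | stiff
Reversed (n..1): stiff | stiff | ordinary
Result = "stiff stiff ordinary"


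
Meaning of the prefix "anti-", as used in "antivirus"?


Prefix: anti-
Example: antivirus (anti- + virus)
Meaning = against


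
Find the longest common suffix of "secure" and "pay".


Word 1: "secure"
Word 2: "pay"
Comparing from end:
  Pos -1: 'e' != 'y' (stop)
LCS = "" (length 0)


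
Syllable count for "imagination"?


Word: "imagination"
Syllable breakdown: i-mag-i-na-tion
Counting: 5 parts
= 5 syllables


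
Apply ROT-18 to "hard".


Word: "hard"
Shift: 18
Each letter → (letter + shift) mod 26:
  'h' (7) + 18 = 25 → 'z'
  'a' (0) + 18 = 18 → 's'
  'r' (17) + 18 = 9 → 'j'
  'd' (3) + 18 = 21 → 'v'
Result = "zsjv"


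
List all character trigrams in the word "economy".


Word: "economy" (length 7)
Number of trigrams = 7 - 3 + 1 = 5
  Position 0: "eco"
  Position 1: "con"
  Position 2: "ono"
  Position 3: "nom"
  Position 4: "omy"
Trigrams = "eco", "con", "ono", "nom", "omy"


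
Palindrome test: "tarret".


Word: "tarret"
Reversed: "terrat"
Forward == Backward? tarret != terrat
Palindrome = No


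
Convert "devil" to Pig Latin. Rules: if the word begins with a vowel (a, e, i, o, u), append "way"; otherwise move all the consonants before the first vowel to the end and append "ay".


Word: "devil"
Starts with consonant(s) → move to end, add 'ay'
Consonant cluster: "d"
Pig Latin = "evilday"


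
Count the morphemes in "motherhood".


Word: "motherhood"
Morphemes: mother / -hood
Each morpheme carries meaning
= 2 morphemes


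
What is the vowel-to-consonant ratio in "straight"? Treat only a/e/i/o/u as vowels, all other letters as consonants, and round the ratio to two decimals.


Word: "straight"
Vowels (a,e,i,o,u): 2
Consonants: 6
Ratio = 2/6
= 0.33


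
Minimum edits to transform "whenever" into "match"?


Word 1: "whenever" (length 8)
Word 2: "match" (length 5)
One optimal edit sequence (insert/delete/substitute each cost 1):
  1. delete 'w'  (+1)
  2. delete 'h'  (+1)
  3. delete 'e'  (+1)
  4. substitute 'n' -> 'm'  (+1)
  5. substitute 'e' -> 'a'  (+1)
  6. substitute 'v' -> 't'  (+1)
  7. substitute 'e' -> 'c'  (+1)
  8. substitute 'r' -> 'h'  (+1)
Total edit operations: 8
Edit distance = 8


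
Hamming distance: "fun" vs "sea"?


Comparing character by character (same length = 3):
  Pos 0: 'f' vs 's' !=
  Pos 1: 'u' vs 'e' !=
  Pos 2: 'n' vs 'a' !=
Hamming distance = 3


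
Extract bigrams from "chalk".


Word: "chalk" (length 5)
Number of bigrams = 5 - 2 + 1 = 4
  Position 0: "ch"
  Position 1: "ha"
  Position 2: "al"
  Position 3: "lk"
Bigrams = "ch", "ha", "al", "lk"


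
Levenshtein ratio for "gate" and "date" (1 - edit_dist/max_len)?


Word 1: "gate" (length 4)
Word 2: "date" (length 4)
One optimal edit sequence:
  1. substitute 'g' -> 'd'  (+1)
  2. keep 'a'
  3. keep 't'
  4. keep 'e'
Edit distance = 1
Max length = max(4, 4) = 4
Similarity = 1 - 1/4
= 0.7500


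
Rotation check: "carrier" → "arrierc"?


Word: "carrier", Candidate: "arrierc"
Method: check if candidate is substring of word+word
"carriercarrier" contains "arrierc"? Yes
Is rotation = Yes


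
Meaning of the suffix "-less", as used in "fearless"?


Suffix: -less
Example: fearless (fear + -less)
Meaning = without


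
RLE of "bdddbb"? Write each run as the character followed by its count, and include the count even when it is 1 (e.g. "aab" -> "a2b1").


String: "bdddbb"
Scanning for consecutive runs:
  'b' x 1
  'd' x 3
  'b' x 2
RLE = "b1d3b2"


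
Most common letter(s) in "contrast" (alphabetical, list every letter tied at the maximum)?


Word: "contrast"
Letter counts:
  'a': 1
  'c': 1
  'n': 1
  'o': 1
  'r': 1
  's': 1
  't': 2
Maximum count = 2
Most frequent = 't' (2 times each)


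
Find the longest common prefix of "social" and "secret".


Word 1: "social"
Word 2: "secret"
Comparing from start:
  Pos 0: 's' == 's'
  Pos 1: 'o' != 'e' (stop)
LCP = "s" (length 1)


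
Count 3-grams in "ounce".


Word: "ounce" (length 5)
Number of 3-grams = length - 3 + 1 = 5 - 3 + 1
= 3


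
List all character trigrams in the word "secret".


Word: "secret" (length 6)
Number of trigrams = 6 - 3 + 1 = 4
  Position 0: "sec"
  Position 1: "ecr"
  Position 2: "cre"
  Position 3: "ret"
Trigrams = "sec", "ecr", "cre", "ret"


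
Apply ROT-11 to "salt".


Word: "salt"
Shift: 11
Each letter → (letter + shift) mod 26:
  's' (18) + 11 = 3 → 'd'
  'a' (0) + 11 = 11 → 'l'
  'l' (11) + 11 = 22 → 'w'
  't' (19) + 11 = 4 → 'e'
Result = "dlwe"


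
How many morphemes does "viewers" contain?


Word: "viewers"
Morphemes: view + -er + -s
Each morpheme carries meaning
= 3 morphemes


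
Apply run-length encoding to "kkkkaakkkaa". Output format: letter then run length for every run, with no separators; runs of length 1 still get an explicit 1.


String: "kkkkaakkkaa"
Scanning for consecutive runs:
  'k' x 4
  'a' x 2
  'k' x 3
  'a' x 2
RLE = "k4a2k3a2"


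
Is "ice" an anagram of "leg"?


Word 1: "leg" → sorted: egl
Word 2: "ice" → sorted: cei
Same letters? egl != cei
Anagram = No


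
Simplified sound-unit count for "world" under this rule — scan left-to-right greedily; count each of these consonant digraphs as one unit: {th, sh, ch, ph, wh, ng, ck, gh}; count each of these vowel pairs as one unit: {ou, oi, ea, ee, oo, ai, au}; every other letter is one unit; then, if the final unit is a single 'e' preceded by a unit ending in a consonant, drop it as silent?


Word: "world" (5 letters)
Left-to-right scan:
  [1] 'w' (letter)
  [2] 'o' (letter)
  [3] 'r' (letter)
  [4] 'l' (letter)
  [5] 'd' (letter)
Units from scan: 5
Sound units = 5 units


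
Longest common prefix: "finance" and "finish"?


Word 1: "finance"
Word 2: "finish"
Comparing from start:
  Pos 0: 'f' == 'f'
  Pos 1: 'i' == 'i'
  Pos 2: 'n' == 'n'
  Pos 3: 'a' != 'i' (stop)
LCP = "fin" (length 3)


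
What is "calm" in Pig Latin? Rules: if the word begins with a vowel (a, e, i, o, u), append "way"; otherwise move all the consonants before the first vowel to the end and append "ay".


Word: "calm"
Starts with consonant(s) → move to end, add 'ay'
Consonant cluster: "c"
Pig Latin = "almcay"


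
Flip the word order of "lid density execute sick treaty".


Original: "lid density execute sick treaty"
Words (1..n): lid | density | execute | sick | treaty
Reversed (n..1): treaty | sick | execute | density | lid
Result = "treaty sick execute density lid"


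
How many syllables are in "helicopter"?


Word: "helicopter"
Syllable breakdown: hel / i / cop / ter
Counting: 4 parts
= 4 syllables


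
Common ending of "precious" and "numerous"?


Word 1: "precious"
Word 2: "numerous"
Comparing from end:
  Pos -1: 's' == 's'
  Pos -2: 'u' == 'u'
  Pos -3: 'o' == 'o'
  Pos -4: 'i' != 'r' (stop)
LCS = "ous" (length 3)


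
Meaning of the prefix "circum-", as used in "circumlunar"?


Prefix: circum-
As in: circumlunar -> circum- + lunar
Meaning = around


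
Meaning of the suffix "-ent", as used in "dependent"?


Suffix: -ent
Example: dependent = depend + -ent
Meaning = one who / that which


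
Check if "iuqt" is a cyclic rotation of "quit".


Word: "quit", Candidate: "iuqt"
Method: check if candidate is substring of word+word
"quitquit" contains "iuqt"? No
Is rotation = No


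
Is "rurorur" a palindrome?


Word: "rurorur"
Reversed: "rurorur"
Forward == Backward? rurorur == rurorur
Palindrome = Yes


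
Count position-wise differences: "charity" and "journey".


Comparing character by character (same length = 7):
  Pos 0: 'c' vs 'j' !=
  Pos 1: 'h' vs 'o' !=
  Pos 2: 'a' vs 'u' !=
  Pos 3: 'r' vs 'r' =
  Pos 4: 'i' vs 'n' !=
  Pos 5: 't' vs 'e' !=
  Pos 6: 'y' vs 'y' =
Hamming distance = 5


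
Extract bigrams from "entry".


Word: "entry" (length 5)
Number of bigrams = 5 - 2 + 1 = 4
  Position 0: "en"
  Position 1: "nt"
  Position 2: "tr"
  Position 3: "ry"
Bigrams = "en", "nt", "tr", "ry"


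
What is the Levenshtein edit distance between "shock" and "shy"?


Word 1: "shock" (length 5)
Word 2: "shy" (length 3)
One optimal edit sequence (insert/delete/substitute each cost 1):
  1. keep 's'
  2. keep 'h'
  3. delete 'o'  (+1)
  4. delete 'c'  (+1)
  5. substitute 'k' -> 'y'  (+1)
Total edit operations: 3
Edit distance = 3


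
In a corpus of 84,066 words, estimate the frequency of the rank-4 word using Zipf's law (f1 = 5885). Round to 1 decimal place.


Zipf's law: f(r) = f(1) / r
f(1) = 5885
f(4) = 5885 / 4
= 1471.3 occurrences


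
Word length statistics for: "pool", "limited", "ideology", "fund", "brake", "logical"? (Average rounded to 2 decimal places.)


Lengths: "pool"=4, "limited"=7, "ideology"=8, "fund"=4, "brake"=5, "logical"=7
Sum = 35, Count = 6
Average = 35/6 = 5.83
= avg=5.83, min=4, max=8


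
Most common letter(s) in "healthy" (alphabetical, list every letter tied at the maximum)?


Word: "healthy"
Letter counts:
  'a': 1
  'e': 1
  'h': 2
  'l': 1
  't': 1
  'y': 1
Maximum count = 2
Most frequent = 'h' (2 times each)


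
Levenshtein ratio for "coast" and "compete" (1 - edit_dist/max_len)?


Word 1: "coast" (length 5)
Word 2: "compete" (length 7)
One optimal edit sequence:
  1. keep 'c'
  2. keep 'o'
  3. insert 'm'  (+1)
  4. substitute 'a' -> 'p'  (+1)
  5. substitute 's' -> 'e'  (+1)
  6. keep 't'
  7. insert 'e'  (+1)
Edit distance = 4
Max length = max(5, 7) = 7
Similarity = 1 - 4/7
= 0.4286


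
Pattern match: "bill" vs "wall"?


Pattern of "bill": [0, 1, 2, 2]
Pattern of "wall": [0, 1, 2, 2]
Patterns match
Same pattern = Yes


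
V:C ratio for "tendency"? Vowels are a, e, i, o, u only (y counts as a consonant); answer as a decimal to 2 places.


Word: "tendency"
Vowels (a,e,i,o,u): 2
Consonants: 6
Ratio = 2/6
= 0.33


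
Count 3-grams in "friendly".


Word: "friendly" (length 8)
Number of 3-grams = length - 3 + 1 = 8 - 3 + 1
= 6


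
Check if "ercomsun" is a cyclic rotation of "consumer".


Word: "consumer", Candidate: "ercomsun"
Method: check if candidate is substring of word+word
"consumerconsumer" contains "ercomsun"? No
Is rotation = No


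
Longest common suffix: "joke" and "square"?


Word 1: "joke"
Word 2: "square"
Comparing from end:
  Pos -1: 'e' == 'e'
  Pos -2: 'k' != 'r' (stop)
LCS = "e" (length 1)


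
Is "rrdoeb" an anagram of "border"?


Word 1: "border" → sorted: bdeorr
Word 2: "rrdoeb" → sorted: bdeorr
Same letters? bdeorr == bdeorr
Anagram = Yes


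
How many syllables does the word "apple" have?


Word: "apple"
Syllable breakdown: ap / ple
Counting: 2 parts
= 2 syllables


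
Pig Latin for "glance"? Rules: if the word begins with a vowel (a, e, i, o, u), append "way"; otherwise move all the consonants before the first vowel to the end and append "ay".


Word: "glance"
Starts with consonant(s) → move to end, add 'ay'
Consonant cluster: "gl"
Pig Latin = "anceglay"


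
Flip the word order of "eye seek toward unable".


Original: "eye seek toward unable"
Words (1..n): eye | seek | toward | unable
Reversed (n..1): unable | toward | seek | eye
Result = "unable toward seek eye"


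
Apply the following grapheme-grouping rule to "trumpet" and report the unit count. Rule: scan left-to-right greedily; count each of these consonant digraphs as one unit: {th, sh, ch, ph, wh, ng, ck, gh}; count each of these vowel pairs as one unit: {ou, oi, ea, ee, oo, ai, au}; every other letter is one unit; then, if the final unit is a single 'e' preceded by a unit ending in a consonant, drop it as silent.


Word: "trumpet" (7 letters)
Left-to-right scan:
  1. 't' (letter)
  2. 'r' (letter)
  3. 'u' (letter)
  4. 'm' (letter)
  5. 'p' (letter)
  6. 'e' (letter)
  7. 't' (letter)
Units from scan: 7
Sound units = 7 units


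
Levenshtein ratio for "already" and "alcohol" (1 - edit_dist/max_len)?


Word 1: "already" (length 7)
Word 2: "alcohol" (length 7)
One optimal edit sequence:
  1. keep 'a'
  2. keep 'l'
  3. substitute 'r' -> 'c'  (+1)
  4. substitute 'e' -> 'o'  (+1)
  5. substitute 'a' -> 'h'  (+1)
  6. substitute 'd' -> 'o'  (+1)
  7. substitute 'y' -> 'l'  (+1)
Edit distance = 5
Max length = max(7, 7) = 7
Similarity = 1 - 5/7
= 0.2857


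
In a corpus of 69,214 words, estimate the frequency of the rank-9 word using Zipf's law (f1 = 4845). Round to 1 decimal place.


Zipf's law: f(r) = f(1) / r
f(1) = 4845
f(9) = 4845 / 9
= 538.3 occurrences


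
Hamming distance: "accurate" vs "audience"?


Comparing character by character (same length = 8):
  Pos 0: 'a' vs 'a' =
  Pos 1: 'c' vs 'u' !=
  Pos 2: 'c' vs 'd' !=
  Pos 3: 'u' vs 'i' !=
  Pos 4: 'r' vs 'e' !=
  Pos 5: 'a' vs 'n' !=
  Pos 6: 't' vs 'c' !=
  Pos 7: 'e' vs 'e' =
Hamming distance = 6


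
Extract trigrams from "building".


Word: "building" (length 8)
Number of trigrams = 8 - 3 + 1 = 6
  Position 0: "bui"
  Position 1: "uil"
  Position 2: "ild"
  Position 3: "ldi"
  Position 4: "din"
  Position 5: "ing"
Trigrams = "bui", "uil", "ild", "ldi", "din", "ing"


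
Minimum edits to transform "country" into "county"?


Word 1: "country" (length 7)
Word 2: "county" (length 6)
One optimal edit sequence (insert/delete/substitute each cost 1):
  1. keep 'c'
  2. keep 'o'
  3. keep 'u'
  4. keep 'n'
  5. keep 't'
  6. delete 'r'  (+1)
  7. keep 'y'
Total edit operations: 1
Edit distance = 1


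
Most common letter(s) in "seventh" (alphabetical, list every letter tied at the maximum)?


Word: "seventh"
Letter counts:
  'e': 2
  'h': 1
  'n': 1
  's': 1
  't': 1
  'v': 1
Maximum count = 2
Most frequent = 'e' (2 times each)


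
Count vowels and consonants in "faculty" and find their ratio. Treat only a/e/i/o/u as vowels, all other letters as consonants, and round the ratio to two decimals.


Word: "faculty"
Vowels (a,e,i,o,u): 2
Consonants: 5
Ratio = 2/5
= 0.40


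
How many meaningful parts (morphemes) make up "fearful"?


Word: "fearful"
Morphemes: fear + -ful
Each morpheme carries meaning
= 2 morphemes


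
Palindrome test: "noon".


Word: "noon"
Reversed: "noon"
Forward == Backward? noon == noon
Palindrome = Yes


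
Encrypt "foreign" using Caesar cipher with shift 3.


Word: "foreign"
Shift: 3
Each letter → (letter + shift) mod 26:
  'f' (5) + 3 = 8 → 'i'
  'o' (14) + 3 = 17 → 'r'
  'r' (17) + 3 = 20 → 'u'
  'e' (4) + 3 = 7 → 'h'
  'i' (8) + 3 = 11 → 'l'
  'g' (6) + 3 = 9 → 'j'
  'n' (13) + 3 = 16 → 'q'
Result = "iruhljq"


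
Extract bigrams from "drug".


Word: "drug" (length 4)
Number of bigrams = 4 - 2 + 1 = 3
  Position 0: "dr"
  Position 1: "ru"
  Position 2: "ug"
Bigrams = "dr", "ru", "ug"


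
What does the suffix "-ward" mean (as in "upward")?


Suffix: -ward
Example: upward (up + -ward)
Meaning = in the direction of


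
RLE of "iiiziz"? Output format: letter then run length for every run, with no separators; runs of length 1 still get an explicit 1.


String: "iiiziz"
Scanning for consecutive runs:
  'i' x 3
  'z' x 1
  'i' x 1
  'z' x 1
RLE = "i3z1i1z1"


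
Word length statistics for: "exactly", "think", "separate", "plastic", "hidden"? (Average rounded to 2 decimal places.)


Lengths: "exactly"=7, "think"=5, "separate"=8, "plastic"=7, "hidden"=6
Sum = 33, Count = 5
Average = 33/5 = 6.60
= avg=6.60, min=5, max=8


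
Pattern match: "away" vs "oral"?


Pattern of "away": [0, 1, 0, 2]
Pattern of "oral": [0, 1, 2, 3]
Patterns do not match
Same pattern = No


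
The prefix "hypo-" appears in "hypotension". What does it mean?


Prefix: hypo-
Example: hypotension = hypo- + tension
Meaning = under / below normal


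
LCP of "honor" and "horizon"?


Word 1: "honor"
Word 2: "horizon"
Comparing from start:
  Pos 0: 'h' == 'h'
  Pos 1: 'o' == 'o'
  Pos 2: 'n' != 'r' (stop)
LCP = "ho" (length 2)


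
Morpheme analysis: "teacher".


Word: "teacher"
Morphemes: teach / -er
Each morpheme carries meaning
= 2 morphemes


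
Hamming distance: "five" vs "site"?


Comparing character by character (same length = 4):
  Pos 0: 'f' vs 's' !=
  Pos 1: 'i' vs 'i' =
  Pos 2: 'v' vs 't' !=
  Pos 3: 'e' vs 'e' =
Hamming distance = 2


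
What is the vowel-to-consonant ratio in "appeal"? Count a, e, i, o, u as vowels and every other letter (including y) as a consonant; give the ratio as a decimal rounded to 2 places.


Word: "appeal"
Vowels (a,e,i,o,u): 3
Consonants: 3
Ratio = 3/3
= 1.00


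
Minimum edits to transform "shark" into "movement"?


Word 1: "shark" (length 5)
Word 2: "movement" (length 8)
One optimal edit sequence (insert/delete/substitute each cost 1):
  1. insert 'm'  (+1)
  2. insert 'o'  (+1)
  3. insert 'v'  (+1)
  4. substitute 's' -> 'e'  (+1)
  5. substitute 'h' -> 'm'  (+1)
  6. substitute 'a' -> 'e'  (+1)
  7. substitute 'r' -> 'n'  (+1)
  8. substitute 'k' -> 't'  (+1)
Total edit operations: 8
Edit distance = 8


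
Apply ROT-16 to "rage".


Word: "rage"
Shift: 16
Each letter → (letter + shift) mod 26:
  'r' (17) + 16 = 7 → 'h'
  'a' (0) + 16 = 16 → 'q'
  'g' (6) + 16 = 22 → 'w'
  'e' (4) + 16 = 20 → 'u'
Result = "hqwu"


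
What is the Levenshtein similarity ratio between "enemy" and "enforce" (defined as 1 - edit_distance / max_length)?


Word 1: "enemy" (length 5)
Word 2: "enforce" (length 7)
One optimal edit sequence:
  1. keep 'e'
  2. keep 'n'
  3. insert 'f'  (+1)
  4. insert 'o'  (+1)
  5. substitute 'e' -> 'r'  (+1)
  6. substitute 'm' -> 'c'  (+1)
  7. substitute 'y' -> 'e'  (+1)
Edit distance = 5
Max length = max(5, 7) = 7
Similarity = 1 - 5/7
= 0.2857


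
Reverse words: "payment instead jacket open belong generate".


Original: "payment instead jacket open belong generate"
Words (1..n): payment | instead | jacket | open | belong | generate
Reversed (n..1): generate | belong | open | jacket | instead | payment
Result = "generate belong open jacket instead payment"


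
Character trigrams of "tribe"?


Word: "tribe" (length 5)
Number of trigrams = 5 - 3 + 1 = 3
  Position 0: "tri"
  Position 1: "rib"
  Position 2: "ibe"
Trigrams = "tri", "rib", "ibe"


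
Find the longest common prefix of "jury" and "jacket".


Word 1: "jury"
Word 2: "jacket"
Comparing from start:
  Pos 0: 'j' == 'j'
  Pos 1: 'u' != 'a' (stop)
LCP = "j" (length 1)
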